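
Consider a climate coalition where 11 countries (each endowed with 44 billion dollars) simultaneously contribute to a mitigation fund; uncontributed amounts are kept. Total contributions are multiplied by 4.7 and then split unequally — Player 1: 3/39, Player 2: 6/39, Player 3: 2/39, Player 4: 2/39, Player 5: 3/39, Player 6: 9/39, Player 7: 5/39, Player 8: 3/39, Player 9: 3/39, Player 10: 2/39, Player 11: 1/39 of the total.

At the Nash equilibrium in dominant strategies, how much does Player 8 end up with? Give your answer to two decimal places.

59.91 billion dollars

For player j, contributing a unit is worthwhile iff 4.7 × (j's share) ≥ 1, i.e. iff j's share is at least 0.2128.
Player 6 alone (share 9/39) is above the threshold, contributing 44; the remaining 10 contribute 0. Total contributed: 44.
Player 8 keeps 44 and receives 4.7 × 44 × 3/39 = 15.91 from the mitigation fund, for a payoff of 59.91.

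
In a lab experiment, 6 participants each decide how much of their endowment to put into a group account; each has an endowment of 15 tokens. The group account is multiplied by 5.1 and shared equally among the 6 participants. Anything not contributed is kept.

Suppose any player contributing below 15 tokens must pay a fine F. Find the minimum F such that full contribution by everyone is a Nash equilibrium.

Given the others contribute fully, the best deviation is to contribute 0 (any partial contribution still incurs the fine and gives up units whose private return 0.8500 is below 1).
Deviating from 15 to 0 saves 15 tokens but forfeits the deviator's share of the drop in the group account: 5.1/6 × 15 = 12.75.
So the deviation gain is 15 − 12.75 = 2.25, and the fine must be at least 2.25 tokens to wipe it out.

2.25 tokens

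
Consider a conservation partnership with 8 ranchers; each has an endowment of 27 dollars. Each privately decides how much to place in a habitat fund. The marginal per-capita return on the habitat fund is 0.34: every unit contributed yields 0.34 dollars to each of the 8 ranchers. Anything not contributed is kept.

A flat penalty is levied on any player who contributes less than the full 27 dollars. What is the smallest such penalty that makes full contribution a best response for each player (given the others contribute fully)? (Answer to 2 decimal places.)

17.82 dollars

Given the others contribute fully, the best deviation is to contribute 0 (any partial contribution still incurs the fine and gives up units whose private return 0.34 is below 1).
Deviating from 27 to 0 saves 27 dollars but forfeits the deviator's share of the drop in the habitat fund: 0.34 × 27 = 9.18.
So the deviation gain is 27 − 9.18 = 17.82, and the fine must be at least 17.82 dollars to wipe it out.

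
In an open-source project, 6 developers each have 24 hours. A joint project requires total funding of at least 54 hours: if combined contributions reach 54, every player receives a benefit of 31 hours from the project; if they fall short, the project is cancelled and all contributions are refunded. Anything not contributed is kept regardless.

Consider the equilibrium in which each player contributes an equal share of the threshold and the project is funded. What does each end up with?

46 hours

Equal share of the threshold: 54/6 = 9.
At this profile no one gains by cutting their contribution: any cut drops the total below 54, the project is cancelled, contributions are refunded, and the deviator ends with 24, which is less than 24 − 9 + 31 = 46. Contributing more than 9 just wastes the excess. So contributing exactly 9 is a best response.
Each player's payoff: 24 − 9 + 31 = 46.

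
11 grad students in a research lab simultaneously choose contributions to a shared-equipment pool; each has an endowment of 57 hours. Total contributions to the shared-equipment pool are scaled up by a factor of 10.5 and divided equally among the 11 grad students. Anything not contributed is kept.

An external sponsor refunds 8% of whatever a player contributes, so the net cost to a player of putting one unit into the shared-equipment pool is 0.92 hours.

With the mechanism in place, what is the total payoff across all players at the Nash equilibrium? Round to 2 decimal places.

6633.66 hours

The effective private return per unit is now (10.5/11) / 0.92 = 1.0375 > 1, so every player's dominant strategy flips to full contribution.
At the Nash equilibrium everyone contributes 57. Group total payoff = 11 × (57 × 0.08 + 10.5 × 57) = 6633.66.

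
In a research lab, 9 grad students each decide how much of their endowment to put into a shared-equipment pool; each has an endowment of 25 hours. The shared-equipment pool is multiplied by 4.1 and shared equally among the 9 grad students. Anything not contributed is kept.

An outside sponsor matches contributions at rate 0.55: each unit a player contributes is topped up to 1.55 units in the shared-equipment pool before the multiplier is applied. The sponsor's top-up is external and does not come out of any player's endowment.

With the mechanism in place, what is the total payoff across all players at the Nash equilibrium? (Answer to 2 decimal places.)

225.00 hours

The effective private return is 4.1 × 1.55 / 9 = 0.7061, which is still under 1, so the mechanism doesn't change anyone's dominant strategy: zero contribution.
Everyone keeps their endowment and the group total is 9 × 25 = 225.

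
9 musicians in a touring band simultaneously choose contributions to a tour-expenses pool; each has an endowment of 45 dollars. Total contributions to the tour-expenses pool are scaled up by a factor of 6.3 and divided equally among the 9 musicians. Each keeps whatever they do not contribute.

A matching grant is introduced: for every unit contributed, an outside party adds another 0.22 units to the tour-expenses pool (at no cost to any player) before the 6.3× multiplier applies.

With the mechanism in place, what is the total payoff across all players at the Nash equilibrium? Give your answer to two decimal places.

405.00 dollars

The effective private return is 6.3 × 1.22 / 9 = 0.8540, which is still under 1, so the mechanism doesn't change anyone's dominant strategy: zero contribution.
Everyone keeps their endowment and the group total is 9 × 45 = 405.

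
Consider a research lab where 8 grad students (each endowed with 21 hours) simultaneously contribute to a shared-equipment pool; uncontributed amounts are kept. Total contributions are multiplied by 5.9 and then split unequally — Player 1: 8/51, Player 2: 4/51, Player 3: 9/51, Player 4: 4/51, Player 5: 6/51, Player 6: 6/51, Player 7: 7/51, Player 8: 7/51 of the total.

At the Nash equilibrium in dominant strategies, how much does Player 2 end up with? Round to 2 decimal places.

A player with share s gets back 5.9·s per unit contributed, so full contribution is dominant for anyone with s > 1/5.9 = 0.1695 and zero contribution is dominant for anyone below.
Player 3 alone (share 9/51) is above the threshold, contributing 21; the remaining 7 contribute 0. Total contributed: 21.
Player 2 keeps 21 and receives 5.9 × 21 × 4/51 = 9.72 from the shared-equipment pool, for a payoff of 30.72.

30.72 hours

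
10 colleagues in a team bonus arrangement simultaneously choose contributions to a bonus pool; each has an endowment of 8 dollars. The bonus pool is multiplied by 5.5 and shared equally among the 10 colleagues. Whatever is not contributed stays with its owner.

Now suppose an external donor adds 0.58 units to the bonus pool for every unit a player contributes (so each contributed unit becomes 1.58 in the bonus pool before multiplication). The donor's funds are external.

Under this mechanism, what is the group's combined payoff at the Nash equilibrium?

80.00 dollars

The effective private return is 5.5 × 1.58 / 10 = 0.8690, which is still under 1, so the mechanism doesn't change anyone's dominant strategy: zero contribution.
At the Nash equilibrium no one contributes; group total payoff = 10 × 8 = 80.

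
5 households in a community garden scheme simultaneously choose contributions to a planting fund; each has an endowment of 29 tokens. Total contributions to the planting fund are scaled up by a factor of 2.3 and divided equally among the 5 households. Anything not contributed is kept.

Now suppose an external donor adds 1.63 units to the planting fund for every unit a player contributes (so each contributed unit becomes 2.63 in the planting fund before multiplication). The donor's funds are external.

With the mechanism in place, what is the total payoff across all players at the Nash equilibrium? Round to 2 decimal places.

With the mechanism, a contributed unit returns 2.3 × 2.63 / 5 = 1.2098 per unit of net cost to the contributor — now above 1 — so contributing fully is weakly dominant for every player.
At the Nash equilibrium everyone contributes 29. Group total payoff = 2.3 × 2.63 × 145 = 877.11.

877.11 tokens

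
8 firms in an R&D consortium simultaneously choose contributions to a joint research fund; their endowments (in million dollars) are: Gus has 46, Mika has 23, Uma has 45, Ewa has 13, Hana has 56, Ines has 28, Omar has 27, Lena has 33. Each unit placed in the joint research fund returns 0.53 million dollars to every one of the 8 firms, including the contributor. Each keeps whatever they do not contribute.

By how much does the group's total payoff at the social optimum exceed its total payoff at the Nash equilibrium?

878.04 million dollars

The private return per contributed unit is 0.53 < 1 for everyone, so the Nash equilibrium is zero contribution and the group total is Σ E_j = 46 + 23 + 45 + 13 + 56 + 28 + 27 + 33 = 271.
Each contributed unit returns 4.240 to the group, so the social optimum is full contribution by everyone: group total = 4.240 × 271 = 1149.04.
Efficiency loss = (4.240 − 1) × 271 = 878.04.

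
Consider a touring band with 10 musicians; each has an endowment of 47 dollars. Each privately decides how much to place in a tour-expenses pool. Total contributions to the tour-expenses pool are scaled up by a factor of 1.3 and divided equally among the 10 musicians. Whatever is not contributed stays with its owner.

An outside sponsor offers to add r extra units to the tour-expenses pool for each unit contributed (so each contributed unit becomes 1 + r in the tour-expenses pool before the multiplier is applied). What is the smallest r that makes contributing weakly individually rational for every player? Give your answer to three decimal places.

With matching at rate r, one contributed unit becomes (1 + r) in the tour-expenses pool and returns 1.3 × (1 + r) / 10 to the contributor.
Setting this equal to 1: 1 + r = 10/1.3 = 7.6923.
So the minimum matching rate is r = 7.6923 − 1 = 6.692.

6.692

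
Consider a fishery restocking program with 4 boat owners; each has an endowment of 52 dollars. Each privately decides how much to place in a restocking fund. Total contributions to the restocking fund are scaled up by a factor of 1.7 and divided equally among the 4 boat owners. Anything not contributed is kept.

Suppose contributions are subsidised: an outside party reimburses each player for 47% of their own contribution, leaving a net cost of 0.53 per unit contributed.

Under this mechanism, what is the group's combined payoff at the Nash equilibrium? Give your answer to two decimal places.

With the mechanism, a contributed unit returns (1.7/4) / 0.53 = 0.8019 per unit of net cost — still below 1 — so contributing 0 remains dominant for every player.
At the Nash equilibrium no one contributes; group total payoff = 4 × 52 = 208.

208.00 dollars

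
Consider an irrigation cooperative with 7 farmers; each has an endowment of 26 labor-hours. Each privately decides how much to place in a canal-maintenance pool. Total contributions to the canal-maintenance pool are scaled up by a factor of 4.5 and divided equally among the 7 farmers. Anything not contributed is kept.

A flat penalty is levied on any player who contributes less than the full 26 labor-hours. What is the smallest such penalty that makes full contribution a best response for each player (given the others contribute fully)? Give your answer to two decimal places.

Given the others contribute fully, the best deviation is to contribute 0 (any partial contribution still incurs the fine and gives up units whose private return 0.6429 is below 1).
Deviating from 26 to 0 saves 26 labor-hours but forfeits the deviator's share of the drop in the canal-maintenance pool: 4.5/7 × 26 = 16.71.
So the deviation gain is 26 − 16.71 = 9.29, and the fine must be at least 9.29 labor-hours to wipe it out.

9.29 labor-hours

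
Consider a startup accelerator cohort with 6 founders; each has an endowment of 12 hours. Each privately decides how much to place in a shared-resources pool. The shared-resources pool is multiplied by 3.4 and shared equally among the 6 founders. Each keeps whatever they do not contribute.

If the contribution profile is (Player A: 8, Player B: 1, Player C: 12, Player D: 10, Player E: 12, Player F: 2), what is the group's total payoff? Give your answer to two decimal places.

180.00 hours

Total contributed: 8 + 1 + 12 + 10 + 12 + 2 = 45; total kept: 6 × 12 − 45 = 27.
The shared-resources pool pays out 3.4 × 45 = 153.00 in aggregate.
Group total = 27 + 153.00 = 180.00.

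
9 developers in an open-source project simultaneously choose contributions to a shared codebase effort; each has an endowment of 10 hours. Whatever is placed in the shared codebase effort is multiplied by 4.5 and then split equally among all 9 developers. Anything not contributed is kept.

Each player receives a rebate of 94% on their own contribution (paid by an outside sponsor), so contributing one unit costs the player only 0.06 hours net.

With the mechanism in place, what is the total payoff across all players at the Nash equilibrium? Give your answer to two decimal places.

489.60 hours

The effective private return per unit is now (4.5/9) / 0.06 = 8.3333 > 1, so every player's dominant strategy flips to full contribution.
So the Nash equilibrium is full contribution by all 9; the group earns 9 × (10 × 0.94 + 4.5 × 10) = 489.60.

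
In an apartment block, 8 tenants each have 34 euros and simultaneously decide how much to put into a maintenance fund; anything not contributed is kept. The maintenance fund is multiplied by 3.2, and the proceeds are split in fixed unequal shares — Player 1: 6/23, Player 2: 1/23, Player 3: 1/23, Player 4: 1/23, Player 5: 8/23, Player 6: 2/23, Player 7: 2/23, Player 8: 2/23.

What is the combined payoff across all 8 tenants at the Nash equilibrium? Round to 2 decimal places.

Each unit j contributes comes back to j as 3.2 × (j's share), so j prefers to contribute only if that share exceeds 1/3.2 = 0.3125; otherwise keeping the unit dominates.
The only share above 0.3125 is Player 5's 8/23, contributing 34; the remaining 7 contribute 0. Total contributed: 34.
The maintenance fund pays out 3.2 × 34 = 108.80 in total (split across the unequal shares, but the aggregate is all that matters for the group sum).
The 7 free-riders keep 34 each, adding 238. Group total = 238 + 108.80 = 346.80.

346.80 euros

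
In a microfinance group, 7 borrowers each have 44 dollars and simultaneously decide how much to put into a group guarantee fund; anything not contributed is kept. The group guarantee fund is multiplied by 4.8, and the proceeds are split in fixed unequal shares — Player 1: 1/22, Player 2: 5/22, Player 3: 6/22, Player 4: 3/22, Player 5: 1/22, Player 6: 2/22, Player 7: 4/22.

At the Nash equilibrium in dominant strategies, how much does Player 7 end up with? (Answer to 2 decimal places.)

120.80 dollars

Each unit j contributes comes back to j as 4.8 × (j's share), so j prefers to contribute only if that share exceeds 1/4.8 = 0.2083; otherwise keeping the unit dominates.
Player 2 and Player 3 are above the threshold, contributing 44 each; the remaining 5 contribute 0. Total contributed: 88.
Player 7 keeps 44 and receives 4.8 × 88 × 4/22 = 76.80 from the group guarantee fund, for a payoff of 120.80.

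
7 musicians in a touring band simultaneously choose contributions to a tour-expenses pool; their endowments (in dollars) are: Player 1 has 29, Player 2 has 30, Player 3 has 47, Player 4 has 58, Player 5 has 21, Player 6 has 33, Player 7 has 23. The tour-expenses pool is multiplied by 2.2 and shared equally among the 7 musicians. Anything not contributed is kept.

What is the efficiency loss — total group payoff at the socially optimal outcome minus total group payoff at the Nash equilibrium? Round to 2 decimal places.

289.20 dollars

The private return per contributed unit is 2.2/7 = 0.3143 < 1 for every player regardless of endowment, so the Nash equilibrium is zero contribution and the group total is Σ E_j = 29 + 30 + 47 + 58 + 21 + 33 + 23 = 241.
Each contributed unit returns 2.200 to the group, so the social optimum is full contribution by everyone: group total = 2.200 × 241 = 530.20.
Efficiency loss = (2.200 − 1) × 241 = 289.20.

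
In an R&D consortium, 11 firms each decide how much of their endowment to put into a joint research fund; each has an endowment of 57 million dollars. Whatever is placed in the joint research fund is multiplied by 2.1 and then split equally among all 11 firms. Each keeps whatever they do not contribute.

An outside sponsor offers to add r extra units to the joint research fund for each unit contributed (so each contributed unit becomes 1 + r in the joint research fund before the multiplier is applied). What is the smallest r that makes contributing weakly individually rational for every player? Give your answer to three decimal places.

4.238

With matching at rate r, one contributed unit becomes (1 + r) in the joint research fund and returns 2.1 × (1 + r) / 11 to the contributor.
Setting this equal to 1: 1 + r = 11/2.1 = 5.2381.
So the minimum matching rate is r = 5.2381 − 1 = 4.238.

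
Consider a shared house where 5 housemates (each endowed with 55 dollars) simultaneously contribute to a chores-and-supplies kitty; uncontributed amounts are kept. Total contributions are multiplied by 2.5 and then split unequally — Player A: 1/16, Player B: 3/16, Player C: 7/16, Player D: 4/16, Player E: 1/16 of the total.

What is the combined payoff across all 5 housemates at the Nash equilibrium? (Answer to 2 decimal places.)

357.50 dollars

For player j, contributing a unit is worthwhile iff 2.5 × (j's share) ≥ 1, i.e. iff j's share is at least 0.4000.
Only Player C (7/16) clears that bar, contributing 55; the remaining 4 contribute 0. Total contributed: 55.
The chores-and-supplies kitty pays out 2.5 × 55 = 137.50 in total (split across the unequal shares, but the aggregate is all that matters for the group sum).
The 4 free-riders keep 55 each, adding 220. Group total = 220 + 137.50 = 357.50.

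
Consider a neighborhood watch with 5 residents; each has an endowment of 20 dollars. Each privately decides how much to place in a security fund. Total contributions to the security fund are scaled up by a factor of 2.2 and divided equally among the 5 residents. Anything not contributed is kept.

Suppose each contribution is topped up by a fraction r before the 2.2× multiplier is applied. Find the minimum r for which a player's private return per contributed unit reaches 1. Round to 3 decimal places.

With matching at rate r, one contributed unit becomes (1 + r) in the security fund and returns 2.2 × (1 + r) / 5 to the contributor.
Setting this equal to 1: 1 + r = 5/2.2 = 2.2727.
So the minimum matching rate is r = 2.2727 − 1 = 1.273.

1.273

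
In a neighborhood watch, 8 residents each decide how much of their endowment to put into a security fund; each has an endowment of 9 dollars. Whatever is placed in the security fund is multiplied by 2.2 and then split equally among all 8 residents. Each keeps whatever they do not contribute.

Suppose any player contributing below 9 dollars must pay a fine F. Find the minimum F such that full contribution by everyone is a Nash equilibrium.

6.53 dollars

Given the others contribute fully, the best deviation is to contribute 0 (any partial contribution still incurs the fine and gives up units whose private return 0.2750 is below 1).
Deviating from 9 to 0 saves 9 dollars but forfeits the deviator's share of the drop in the security fund: 2.2/8 × 9 = 2.47.
So the deviation gain is 9 − 2.47 = 6.53, and the fine must be at least 6.53 dollars to wipe it out.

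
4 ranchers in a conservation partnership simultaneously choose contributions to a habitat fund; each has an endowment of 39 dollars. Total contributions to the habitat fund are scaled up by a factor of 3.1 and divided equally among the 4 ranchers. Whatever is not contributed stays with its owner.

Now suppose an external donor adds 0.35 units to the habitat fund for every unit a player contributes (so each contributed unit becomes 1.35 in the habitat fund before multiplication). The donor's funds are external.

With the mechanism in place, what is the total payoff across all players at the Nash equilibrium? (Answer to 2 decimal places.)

652.86 dollars

The effective private return per unit is now 3.1 × 1.35 / 4 = 1.0463 > 1, so every player's dominant strategy flips to full contribution.
So the Nash equilibrium is full contribution by all 4; the group earns 3.1 × 1.35 × 156 = 652.86.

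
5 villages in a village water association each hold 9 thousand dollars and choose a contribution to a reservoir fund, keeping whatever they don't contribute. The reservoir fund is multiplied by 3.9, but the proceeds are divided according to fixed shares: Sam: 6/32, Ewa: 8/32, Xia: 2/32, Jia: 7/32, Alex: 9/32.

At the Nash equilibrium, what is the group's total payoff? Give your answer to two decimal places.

Player j's private return per contributed unit is 3.9 × (j's share). Contributing is weakly dominant for j when that share is at least 1/3.9 = 0.2564, and contributing 0 is dominant otherwise.
The only share above 0.2564 is Alex's 9/32, contributing 9; the remaining 4 contribute 0. Total contributed: 9.
The reservoir fund pays out 3.9 × 9 = 35.10 in total (split across the unequal shares, but the aggregate is all that matters for the group sum).
The 4 free-riders keep 9 each, adding 36. Group total = 36 + 35.10 = 71.10.

71.10 thousand dollars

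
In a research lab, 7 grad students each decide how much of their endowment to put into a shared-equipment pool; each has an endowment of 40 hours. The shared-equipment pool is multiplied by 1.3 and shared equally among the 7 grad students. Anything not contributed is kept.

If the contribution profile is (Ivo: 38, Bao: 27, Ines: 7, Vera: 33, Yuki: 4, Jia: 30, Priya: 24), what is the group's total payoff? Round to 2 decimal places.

Total contributed: 38 + 27 + 7 + 33 + 4 + 30 + 24 = 163; total kept: 7 × 40 − 163 = 117.
The shared-equipment pool pays out 1.3 × 163 = 211.90 in aggregate.
Group total = 117 + 211.90 = 328.90.

328.90 hours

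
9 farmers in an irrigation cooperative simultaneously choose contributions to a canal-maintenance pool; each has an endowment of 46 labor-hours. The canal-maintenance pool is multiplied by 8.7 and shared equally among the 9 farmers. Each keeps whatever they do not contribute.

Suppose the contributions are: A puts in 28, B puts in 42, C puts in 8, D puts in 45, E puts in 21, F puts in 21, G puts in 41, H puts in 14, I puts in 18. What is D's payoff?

Total contributed: 28 + 42 + 8 + 45 + 21 + 21 + 41 + 14 + 18 = 238.
Each receives 8.7 × 238 / 9 = 230.07 from the canal-maintenance pool.
D keeps 46 − 45 = 1, so D's payoff is 1 + 230.07 = 231.07.

231.07 labor-hours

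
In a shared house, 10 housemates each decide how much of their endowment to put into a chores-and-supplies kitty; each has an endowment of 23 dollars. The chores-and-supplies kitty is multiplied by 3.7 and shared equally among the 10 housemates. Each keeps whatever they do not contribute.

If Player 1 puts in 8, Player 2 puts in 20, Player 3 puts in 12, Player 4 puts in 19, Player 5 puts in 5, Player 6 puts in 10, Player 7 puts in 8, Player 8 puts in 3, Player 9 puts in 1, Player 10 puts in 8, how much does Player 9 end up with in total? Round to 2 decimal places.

56.78 dollars

Total contributed: 8 + 20 + 12 + 19 + 5 + 10 + 8 + 3 + 1 + 8 = 94.
Each receives 3.7 × 94 / 10 = 34.78 from the chores-and-supplies kitty.
Player 9 keeps 23 − 1 = 22, so Player 9's payoff is 22 + 34.78 = 56.78.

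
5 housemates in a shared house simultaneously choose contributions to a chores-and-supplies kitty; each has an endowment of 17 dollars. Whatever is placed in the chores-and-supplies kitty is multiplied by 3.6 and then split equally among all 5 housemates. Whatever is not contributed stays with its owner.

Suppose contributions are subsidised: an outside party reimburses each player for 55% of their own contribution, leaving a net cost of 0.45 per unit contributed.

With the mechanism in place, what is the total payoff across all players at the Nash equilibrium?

The effective private return per unit is now (3.6/5) / 0.45 = 1.6000 > 1, so every player's dominant strategy flips to full contribution.
At the Nash equilibrium everyone contributes 17. Group total payoff = 5 × (17 × 0.55 + 3.6 × 17) = 352.75.

352.75 dollars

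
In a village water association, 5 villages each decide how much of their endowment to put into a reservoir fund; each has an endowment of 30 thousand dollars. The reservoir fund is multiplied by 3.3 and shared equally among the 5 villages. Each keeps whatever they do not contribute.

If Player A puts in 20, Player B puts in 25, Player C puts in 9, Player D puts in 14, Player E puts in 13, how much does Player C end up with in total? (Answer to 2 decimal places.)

Total contributed: 20 + 25 + 9 + 14 + 13 = 81.
Each receives 3.3 × 81 / 5 = 53.46 from the reservoir fund.
Player C keeps 30 − 9 = 21, so Player C's payoff is 21 + 53.46 = 74.46.

74.46 thousand dollars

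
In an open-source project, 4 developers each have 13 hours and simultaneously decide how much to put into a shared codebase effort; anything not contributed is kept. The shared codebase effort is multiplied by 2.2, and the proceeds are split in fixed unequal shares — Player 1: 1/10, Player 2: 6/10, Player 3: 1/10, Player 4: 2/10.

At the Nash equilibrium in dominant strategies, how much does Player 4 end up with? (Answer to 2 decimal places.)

18.72 hours

Each unit j contributes comes back to j as 2.2 × (j's share), so j prefers to contribute only if that share exceeds 1/2.2 = 0.4545; otherwise keeping the unit dominates.
The only share above 0.4545 is Player 2's 6/10, contributing 13; the remaining 3 contribute 0. Total contributed: 13.
Player 4 keeps 13 and receives 2.2 × 13 × 2/10 = 5.72 from the shared codebase effort, for a payoff of 18.72.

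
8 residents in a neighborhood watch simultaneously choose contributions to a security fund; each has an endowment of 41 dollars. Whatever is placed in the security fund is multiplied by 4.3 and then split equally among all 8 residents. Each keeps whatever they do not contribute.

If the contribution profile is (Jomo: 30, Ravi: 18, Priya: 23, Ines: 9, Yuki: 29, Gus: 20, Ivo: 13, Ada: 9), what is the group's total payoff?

826.30 dollars

Total contributed: 30 + 18 + 23 + 9 + 29 + 20 + 13 + 9 = 151; total kept: 8 × 41 − 151 = 177.
The security fund pays out 4.3 × 151 = 649.30 in aggregate.
Group total = 177 + 649.30 = 826.30.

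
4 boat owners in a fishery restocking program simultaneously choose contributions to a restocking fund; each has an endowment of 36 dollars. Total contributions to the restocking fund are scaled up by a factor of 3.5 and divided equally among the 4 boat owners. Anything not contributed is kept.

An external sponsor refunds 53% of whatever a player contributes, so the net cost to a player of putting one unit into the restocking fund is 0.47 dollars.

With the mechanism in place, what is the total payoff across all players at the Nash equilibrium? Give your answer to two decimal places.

The effective private return per unit is now (3.5/4) / 0.47 = 1.8617 > 1, so every player's dominant strategy flips to full contribution.
At the Nash equilibrium everyone contributes 36. Group total payoff = 4 × (36 × 0.53 + 3.5 × 36) = 580.32.

580.32 dollars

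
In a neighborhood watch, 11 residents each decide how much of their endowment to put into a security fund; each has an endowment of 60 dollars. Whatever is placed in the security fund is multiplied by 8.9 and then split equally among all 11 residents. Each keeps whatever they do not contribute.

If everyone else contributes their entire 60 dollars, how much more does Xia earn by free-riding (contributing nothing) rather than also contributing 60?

11.45 dollars

Switching from a contribution of 60 to 0 lets Xia keep an extra 60 dollars, but lowers the security fund by 60, which costs Xia their own share of that drop: 8.9/11 × 60 = 48.55.
Net gain = 60 − 48.55 = 11.45. The private return per contributed unit (0.8091) is below 1, so free-riding is indeed the best response regardless of what the others do.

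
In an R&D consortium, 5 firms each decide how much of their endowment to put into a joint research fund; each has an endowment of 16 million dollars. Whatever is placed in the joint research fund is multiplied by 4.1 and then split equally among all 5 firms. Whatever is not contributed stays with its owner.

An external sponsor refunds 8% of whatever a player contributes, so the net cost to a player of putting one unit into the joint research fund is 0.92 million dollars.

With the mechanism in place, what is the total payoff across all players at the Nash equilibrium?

With the mechanism, a contributed unit returns (4.1/5) / 0.92 = 0.8913 per unit of net cost — still below 1 — so contributing 0 remains dominant for every player.
Everyone keeps their endowment and the group total is 5 × 16 = 80.

80.00 million dollars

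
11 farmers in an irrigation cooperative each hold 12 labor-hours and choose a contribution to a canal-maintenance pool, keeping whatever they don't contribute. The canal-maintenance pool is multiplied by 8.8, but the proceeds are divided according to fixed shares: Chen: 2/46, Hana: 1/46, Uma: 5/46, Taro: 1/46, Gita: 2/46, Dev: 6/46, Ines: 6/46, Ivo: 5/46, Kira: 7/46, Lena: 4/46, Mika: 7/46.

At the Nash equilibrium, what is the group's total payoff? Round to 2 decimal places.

506.40 labor-hours

For player j, contributing a unit is worthwhile iff 8.8 × (j's share) ≥ 1, i.e. iff j's share is at least 0.1136.
Dev, Ines, Kira and Mika are above the threshold, contributing 12 each; the remaining 7 contribute 0. Total contributed: 48.
The canal-maintenance pool pays out 8.8 × 48 = 422.40 in total (split across the unequal shares, but the aggregate is all that matters for the group sum).
The 7 free-riders keep 12 each, adding 84. Group total = 84 + 422.40 = 506.40.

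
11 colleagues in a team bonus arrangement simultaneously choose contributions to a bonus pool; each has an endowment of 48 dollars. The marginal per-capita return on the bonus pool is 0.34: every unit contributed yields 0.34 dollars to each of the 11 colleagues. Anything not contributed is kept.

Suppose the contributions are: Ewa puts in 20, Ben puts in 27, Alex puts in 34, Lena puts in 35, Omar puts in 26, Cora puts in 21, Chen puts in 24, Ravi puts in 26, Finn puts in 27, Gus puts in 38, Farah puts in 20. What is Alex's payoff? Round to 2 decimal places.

Total contributed: 20 + 27 + 34 + 35 + 26 + 21 + 24 + 26 + 27 + 38 + 20 = 298.
Each receives 0.34 × 298 = 101.32 from the bonus pool.
Alex keeps 48 − 34 = 14, so Alex's payoff is 14 + 101.32 = 115.32.

115.32 dollars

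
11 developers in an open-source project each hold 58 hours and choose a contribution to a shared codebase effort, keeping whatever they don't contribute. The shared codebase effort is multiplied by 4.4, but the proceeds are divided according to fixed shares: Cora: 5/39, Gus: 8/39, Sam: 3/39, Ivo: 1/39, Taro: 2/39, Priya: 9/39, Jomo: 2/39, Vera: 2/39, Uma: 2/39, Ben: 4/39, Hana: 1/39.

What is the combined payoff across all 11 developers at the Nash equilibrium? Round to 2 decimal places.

835.20 hours

Player j's private return per contributed unit is 4.4 × (j's share). Contributing is weakly dominant for j when that share is at least 1/4.4 = 0.2273, and contributing 0 is dominant otherwise.
Priya alone (share 9/39) is above the threshold, contributing 58; the remaining 10 contribute 0. Total contributed: 58.
The shared codebase effort pays out 4.4 × 58 = 255.20 in total (split across the unequal shares, but the aggregate is all that matters for the group sum).
The 10 free-riders keep 58 each, adding 580. Group total = 580 + 255.20 = 835.20.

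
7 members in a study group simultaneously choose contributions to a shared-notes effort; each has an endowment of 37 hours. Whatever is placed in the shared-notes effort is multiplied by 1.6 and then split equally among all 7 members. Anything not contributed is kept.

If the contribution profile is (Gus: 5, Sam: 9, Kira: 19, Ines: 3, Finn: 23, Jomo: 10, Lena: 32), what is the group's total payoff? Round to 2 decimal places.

Total contributed: 5 + 9 + 19 + 3 + 23 + 10 + 32 = 101; total kept: 7 × 37 − 101 = 158.
The shared-notes effort pays out 1.6 × 101 = 161.60 in aggregate.
Group total = 158 + 161.60 = 319.60.

319.60 hours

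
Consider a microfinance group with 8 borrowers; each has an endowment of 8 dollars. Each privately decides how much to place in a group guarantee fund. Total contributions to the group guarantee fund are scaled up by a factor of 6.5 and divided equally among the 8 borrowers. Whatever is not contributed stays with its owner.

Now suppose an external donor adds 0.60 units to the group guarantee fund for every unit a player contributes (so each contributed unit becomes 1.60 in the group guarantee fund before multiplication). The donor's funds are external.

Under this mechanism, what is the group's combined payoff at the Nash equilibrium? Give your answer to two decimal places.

The effective private return per unit is now 6.5 × 1.60 / 8 = 1.3000 > 1, so every player's dominant strategy flips to full contribution.
So the Nash equilibrium is full contribution by all 8; the group earns 6.5 × 1.60 × 64 = 665.60.

665.60 dollars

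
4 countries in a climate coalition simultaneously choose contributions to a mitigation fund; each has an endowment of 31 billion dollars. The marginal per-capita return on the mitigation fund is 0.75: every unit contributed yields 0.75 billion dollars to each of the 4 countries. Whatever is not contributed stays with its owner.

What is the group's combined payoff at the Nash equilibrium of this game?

The private return per contributed unit is 0.75 < 1, so contributing 0 is dominant for every player. At the Nash equilibrium everyone keeps their 31, and the group total is 4 × 31 = 124.

124.00 billion dollars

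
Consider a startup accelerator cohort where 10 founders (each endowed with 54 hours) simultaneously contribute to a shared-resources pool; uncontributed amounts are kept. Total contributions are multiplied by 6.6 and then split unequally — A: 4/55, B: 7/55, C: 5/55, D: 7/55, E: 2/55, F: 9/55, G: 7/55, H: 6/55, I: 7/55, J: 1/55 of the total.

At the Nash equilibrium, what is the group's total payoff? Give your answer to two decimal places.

A player with share s gets back 6.6·s per unit contributed, so full contribution is dominant for anyone with s > 1/6.6 = 0.1515 and zero contribution is dominant for anyone below.
The only share above 0.1515 is F's 9/55, contributing 54; the remaining 9 contribute 0. Total contributed: 54.
The shared-resources pool pays out 6.6 × 54 = 356.40 in total (split across the unequal shares, but the aggregate is all that matters for the group sum).
The 9 free-riders keep 54 each, adding 486. Group total = 486 + 356.40 = 842.40.

842.40 hours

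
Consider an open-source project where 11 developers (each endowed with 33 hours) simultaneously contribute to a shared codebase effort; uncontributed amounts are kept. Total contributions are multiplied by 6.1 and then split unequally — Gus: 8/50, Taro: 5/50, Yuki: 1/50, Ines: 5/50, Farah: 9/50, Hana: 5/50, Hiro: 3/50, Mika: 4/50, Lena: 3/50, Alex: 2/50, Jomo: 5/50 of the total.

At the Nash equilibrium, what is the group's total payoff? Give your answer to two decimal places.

A player with share s gets back 6.1·s per unit contributed, so full contribution is dominant for anyone with s > 1/6.1 = 0.1639 and zero contribution is dominant for anyone below.
Farah alone (share 9/50) is above the threshold, contributing 33; the remaining 10 contribute 0. Total contributed: 33.
The shared codebase effort pays out 6.1 × 33 = 201.30 in total (split across the unequal shares, but the aggregate is all that matters for the group sum).
The 10 free-riders keep 33 each, adding 330. Group total = 330 + 201.30 = 531.30.

531.30 hours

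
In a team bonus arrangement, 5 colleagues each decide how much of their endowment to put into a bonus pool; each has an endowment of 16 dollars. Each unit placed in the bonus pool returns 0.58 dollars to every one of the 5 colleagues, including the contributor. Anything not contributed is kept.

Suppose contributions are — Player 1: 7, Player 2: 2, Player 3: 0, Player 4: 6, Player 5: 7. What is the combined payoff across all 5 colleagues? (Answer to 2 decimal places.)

121.80 dollars

Total contributed: 7 + 2 + 0 + 6 + 7 = 22; total kept: 5 × 16 − 22 = 58.
The bonus pool pays out 0.58 × 5 × 22 = 63.80 in aggregate.
Group total = 58 + 63.80 = 121.80.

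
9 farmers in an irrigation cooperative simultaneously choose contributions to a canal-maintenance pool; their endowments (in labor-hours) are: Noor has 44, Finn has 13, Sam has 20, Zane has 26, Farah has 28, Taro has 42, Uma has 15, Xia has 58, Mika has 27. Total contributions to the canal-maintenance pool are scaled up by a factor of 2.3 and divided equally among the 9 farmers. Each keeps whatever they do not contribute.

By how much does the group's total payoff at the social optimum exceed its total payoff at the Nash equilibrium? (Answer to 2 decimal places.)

354.90 labor-hours

The private return per contributed unit is 2.3/9 = 0.2556 < 1 for every player regardless of endowment, so the Nash equilibrium is zero contribution and the group total is Σ E_j = 44 + 13 + 20 + 26 + 28 + 42 + 15 + 58 + 27 = 273.
Each contributed unit returns 2.300 to the group, so the social optimum is full contribution by everyone: group total = 2.300 × 273 = 627.90.
Efficiency loss = (2.300 − 1) × 273 = 354.90.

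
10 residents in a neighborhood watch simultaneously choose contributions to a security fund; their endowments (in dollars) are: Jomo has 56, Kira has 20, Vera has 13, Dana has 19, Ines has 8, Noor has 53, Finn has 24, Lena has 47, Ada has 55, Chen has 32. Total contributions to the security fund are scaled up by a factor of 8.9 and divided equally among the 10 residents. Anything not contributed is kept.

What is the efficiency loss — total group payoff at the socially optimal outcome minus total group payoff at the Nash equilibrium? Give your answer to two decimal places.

2583.30 dollars

The private return per contributed unit is 8.9/10 = 0.8900 < 1 for every player regardless of endowment, so the Nash equilibrium is zero contribution and the group total is Σ E_j = 56 + 20 + 13 + 19 + 8 + 53 + 24 + 47 + 55 + 32 = 327.
Each contributed unit returns 8.900 to the group, so the social optimum is full contribution by everyone: group total = 8.900 × 327 = 2910.30.
Efficiency loss = (8.900 − 1) × 327 = 2583.30.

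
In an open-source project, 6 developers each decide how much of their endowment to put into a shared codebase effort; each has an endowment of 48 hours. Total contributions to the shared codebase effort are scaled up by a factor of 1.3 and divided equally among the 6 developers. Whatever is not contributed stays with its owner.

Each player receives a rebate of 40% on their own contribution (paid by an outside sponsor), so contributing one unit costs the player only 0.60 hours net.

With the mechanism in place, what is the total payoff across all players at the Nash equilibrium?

Even with the mechanism, each unit contributed returns only (1.3/6) / 0.60 = 0.3611 per unit of net cost, so contributing nothing is still dominant.
At the Nash equilibrium no one contributes; group total payoff = 6 × 48 = 288.

288.00 hours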